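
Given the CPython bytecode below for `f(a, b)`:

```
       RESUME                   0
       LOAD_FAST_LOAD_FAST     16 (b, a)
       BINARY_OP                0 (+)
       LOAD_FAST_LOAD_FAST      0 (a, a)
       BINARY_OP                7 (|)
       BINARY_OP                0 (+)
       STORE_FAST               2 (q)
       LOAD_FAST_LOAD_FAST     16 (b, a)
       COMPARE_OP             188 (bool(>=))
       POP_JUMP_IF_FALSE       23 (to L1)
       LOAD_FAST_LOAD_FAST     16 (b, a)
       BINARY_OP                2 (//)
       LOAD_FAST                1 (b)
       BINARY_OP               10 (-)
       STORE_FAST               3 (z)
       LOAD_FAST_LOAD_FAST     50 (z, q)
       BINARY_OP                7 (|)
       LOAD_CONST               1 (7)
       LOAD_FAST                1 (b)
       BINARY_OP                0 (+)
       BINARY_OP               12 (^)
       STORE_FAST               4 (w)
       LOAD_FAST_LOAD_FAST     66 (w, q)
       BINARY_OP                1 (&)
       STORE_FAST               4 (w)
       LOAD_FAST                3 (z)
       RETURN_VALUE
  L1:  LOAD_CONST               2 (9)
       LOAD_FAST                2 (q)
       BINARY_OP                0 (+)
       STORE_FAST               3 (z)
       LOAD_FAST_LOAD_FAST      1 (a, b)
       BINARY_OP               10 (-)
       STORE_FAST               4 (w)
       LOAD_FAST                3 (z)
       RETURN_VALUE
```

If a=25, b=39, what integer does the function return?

LOAD_FAST_LOAD_FAST b,a → push 39,25. Stack: [39, 25]
BINARY_OP + → 39 + 25 = 64. Stack: [64]
LOAD_FAST_LOAD_FAST a,a → push 25,25. Stack: [64, 25, 25]
BINARY_OP | → 25 | 25 = 25. Stack: [64, 25]
BINARY_OP + → 64 + 25 = 89. Stack: [89]
STORE_FAST q → q=89. Stack: []
LOAD_FAST_LOAD_FAST b,a → push 39,25. Stack: [39, 25]
COMPARE_OP bool(>=) → 39 vs 25 = True. Stack: [True]
POP_JUMP_IF_FALSE → pop True; no jump. Stack: []
LOAD_FAST_LOAD_FAST b,a → push 39,25. Stack: [39, 25]
BINARY_OP // → 39 // 25 = 1. Stack: [1]
LOAD_FAST b → push 39. Stack: [1, 39]
BINARY_OP - → 1 - 39 = -38. Stack: [-38]
STORE_FAST z → z=-38. Stack: []
LOAD_FAST_LOAD_FAST z,q → push -38,89. Stack: [-38, 89]
BINARY_OP | → -38 | 89 = -37. Stack: [-37]
LOAD_CONST → push 7. Stack: [-37, 7]
LOAD_FAST b → push 39. Stack: [-37, 7, 39]
BINARY_OP + → 7 + 39 = 46. Stack: [-37, 46]
BINARY_OP ^ → -37 ^ 46 = -11. Stack: [-11]
STORE_FAST w → w=-11. Stack: []
LOAD_FAST_LOAD_FAST w,q → push -11,89. Stack: [-11, 89]
BINARY_OP & → -11 & 89 = 81. Stack: [81]
STORE_FAST w → w=81. Stack: []
LOAD_FAST z → push -38. Stack: [-38]
RETURN_VALUE → return -38.

-38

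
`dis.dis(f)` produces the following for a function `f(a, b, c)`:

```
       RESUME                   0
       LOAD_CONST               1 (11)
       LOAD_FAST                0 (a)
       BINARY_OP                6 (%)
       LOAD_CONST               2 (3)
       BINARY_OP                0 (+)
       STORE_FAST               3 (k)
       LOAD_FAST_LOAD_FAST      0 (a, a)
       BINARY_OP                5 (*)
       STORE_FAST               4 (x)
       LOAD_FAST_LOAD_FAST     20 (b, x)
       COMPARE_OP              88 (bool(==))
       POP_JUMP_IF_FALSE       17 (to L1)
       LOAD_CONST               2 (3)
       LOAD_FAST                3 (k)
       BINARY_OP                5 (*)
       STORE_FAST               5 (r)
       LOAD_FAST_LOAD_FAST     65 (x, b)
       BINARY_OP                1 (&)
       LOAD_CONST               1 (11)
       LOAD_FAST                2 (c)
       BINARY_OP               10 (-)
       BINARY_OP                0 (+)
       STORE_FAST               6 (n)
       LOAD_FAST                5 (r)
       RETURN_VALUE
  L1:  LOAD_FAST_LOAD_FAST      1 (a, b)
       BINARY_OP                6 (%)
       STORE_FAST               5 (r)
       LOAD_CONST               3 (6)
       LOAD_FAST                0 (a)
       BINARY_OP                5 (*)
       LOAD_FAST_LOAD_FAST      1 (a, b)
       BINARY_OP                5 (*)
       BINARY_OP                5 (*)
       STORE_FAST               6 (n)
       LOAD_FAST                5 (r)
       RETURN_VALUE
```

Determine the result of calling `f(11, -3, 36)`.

-1

LOAD_CONST → push 11. Stack: [11]
LOAD_FAST a → push 11. Stack: [11, 11]
BINARY_OP % → 11 % 11 = 0. Stack: [0]
LOAD_CONST → push 3. Stack: [0, 3]
BINARY_OP + → 0 + 3 = 3. Stack: [3]
STORE_FAST k → k=3. Stack: []
LOAD_FAST_LOAD_FAST a,a → push 11,11. Stack: [11, 11]
BINARY_OP * → 11 * 11 = 121. Stack: [121]
STORE_FAST x → x=121. Stack: []
LOAD_FAST_LOAD_FAST b,x → push -3,121. Stack: [-3, 121]
COMPARE_OP bool(==) → -3 vs 121 = False. Stack: [False]
POP_JUMP_IF_FALSE → pop False; jump. Stack: []
LOAD_FAST_LOAD_FAST a,b → push 11,-3. Stack: [11, -3]
BINARY_OP % → 11 % -3 = -1. Stack: [-1]
STORE_FAST r → r=-1. Stack: []
LOAD_CONST → push 6. Stack: [6]
LOAD_FAST a → push 11. Stack: [6, 11]
BINARY_OP * → 6 * 11 = 66. Stack: [66]
LOAD_FAST_LOAD_FAST a,b → push 11,-3. Stack: [66, 11, -3]
BINARY_OP * → 11 * -3 = -33. Stack: [66, -33]
BINARY_OP * → 66 * -33 = -2178. Stack: [-2178]
STORE_FAST n → n=-2178. Stack: []
LOAD_FAST r → push -1. Stack: [-1]
RETURN_VALUE → return -1.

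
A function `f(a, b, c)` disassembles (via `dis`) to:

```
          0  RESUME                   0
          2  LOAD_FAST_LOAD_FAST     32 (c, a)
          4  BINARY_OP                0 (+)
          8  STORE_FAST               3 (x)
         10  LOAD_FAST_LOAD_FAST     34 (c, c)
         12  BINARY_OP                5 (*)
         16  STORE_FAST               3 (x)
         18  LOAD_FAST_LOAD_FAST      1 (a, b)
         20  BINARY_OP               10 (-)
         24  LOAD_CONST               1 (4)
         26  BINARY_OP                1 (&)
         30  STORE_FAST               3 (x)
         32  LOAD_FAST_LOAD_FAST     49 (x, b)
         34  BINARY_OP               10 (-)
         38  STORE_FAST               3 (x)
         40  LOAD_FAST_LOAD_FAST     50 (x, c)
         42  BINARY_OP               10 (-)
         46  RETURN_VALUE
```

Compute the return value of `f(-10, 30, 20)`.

-50

LOAD_FAST_LOAD_FAST c,a → push 20,-10. Stack: [20, -10]
BINARY_OP + → 20 + -10 = 10. Stack: [10]
STORE_FAST x → x=10. Stack: []
LOAD_FAST_LOAD_FAST c,c → push 20,20. Stack: [20, 20]
BINARY_OP * → 20 * 20 = 400. Stack: [400]
STORE_FAST x → x=400. Stack: []
LOAD_FAST_LOAD_FAST a,b → push -10,30. Stack: [-10, 30]
BINARY_OP - → -10 - 30 = -40. Stack: [-40]
LOAD_CONST → push 4. Stack: [-40, 4]
BINARY_OP & → -40 & 4 = 0. Stack: [0]
STORE_FAST x → x=0. Stack: []
LOAD_FAST_LOAD_FAST x,b → push 0,30. Stack: [0, 30]
BINARY_OP - → 0 - 30 = -30. Stack: [-30]
STORE_FAST x → x=-30. Stack: []
LOAD_FAST_LOAD_FAST x,c → push -30,20. Stack: [-30, 20]
BINARY_OP - → -30 - 20 = -50. Stack: [-50]
RETURN_VALUE → return -50.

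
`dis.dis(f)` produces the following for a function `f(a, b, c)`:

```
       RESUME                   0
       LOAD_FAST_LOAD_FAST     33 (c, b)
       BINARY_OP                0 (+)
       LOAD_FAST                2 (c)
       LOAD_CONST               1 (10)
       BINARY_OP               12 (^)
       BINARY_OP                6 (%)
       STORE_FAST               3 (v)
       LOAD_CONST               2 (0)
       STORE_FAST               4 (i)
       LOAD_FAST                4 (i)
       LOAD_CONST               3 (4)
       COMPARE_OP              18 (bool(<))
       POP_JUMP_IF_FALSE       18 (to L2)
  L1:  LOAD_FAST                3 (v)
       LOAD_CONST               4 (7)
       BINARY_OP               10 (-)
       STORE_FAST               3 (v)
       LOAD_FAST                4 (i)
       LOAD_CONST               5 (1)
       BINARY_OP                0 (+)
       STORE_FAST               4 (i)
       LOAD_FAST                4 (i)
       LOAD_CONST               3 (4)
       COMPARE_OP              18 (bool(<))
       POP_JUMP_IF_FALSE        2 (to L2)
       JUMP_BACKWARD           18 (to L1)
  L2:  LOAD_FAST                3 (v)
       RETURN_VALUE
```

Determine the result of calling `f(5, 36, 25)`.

LOAD_FAST_LOAD_FAST c,b → push 25,36. Stack: [25, 36]
BINARY_OP + → 25 + 36 = 61. Stack: [61]
LOAD_FAST c → push 25. Stack: [61, 25]
LOAD_CONST → push 10. Stack: [61, 25, 10]
BINARY_OP ^ → 25 ^ 10 = 19. Stack: [61, 19]
BINARY_OP % → 61 % 19 = 4. Stack: [4]
STORE_FAST v → v=4. Stack: []
LOAD_CONST → push 0. Stack: [0]
STORE_FAST i → i=0. Stack: []
LOAD_FAST i → push 0. Stack: [0]
LOAD_CONST → push 4. Stack: [0, 4]
COMPARE_OP bool(<) → 0 vs 4 = True. Stack: [True]
POP_JUMP_IF_FALSE → pop True; no jump. Stack: []
LOAD_FAST v → push 4. Stack: [4]
LOAD_CONST → push 7. Stack: [4, 7]
BINARY_OP - → 4 - 7 = -3. Stack: [-3]
STORE_FAST v → v=-3. Stack: []
LOAD_FAST i → push 0. Stack: [0]
LOAD_CONST → push 1. Stack: [0, 1]
BINARY_OP + → 0 + 1 = 1. Stack: [1]
STORE_FAST i → i=1. Stack: []
LOAD_FAST i → push 1. Stack: [1]
LOAD_CONST → push 4. Stack: [1, 4]
COMPARE_OP bool(<) → 1 vs 4 = True. Stack: [True]
POP_JUMP_IF_FALSE → pop True; no jump. Stack: []
LOAD_FAST v → push -3. Stack: [-3]
LOAD_CONST → push 7. Stack: [-3, 7]
BINARY_OP - → -3 - 7 = -10. Stack: [-10]
STORE_FAST v → v=-10. Stack: []
LOAD_FAST i → push 1. Stack: [1]
LOAD_CONST → push 1. Stack: [1, 1]
BINARY_OP + → 1 + 1 = 2. Stack: [2]
STORE_FAST i → i=2. Stack: []
LOAD_FAST i → push 2. Stack: [2]
LOAD_CONST → push 4. Stack: [2, 4]
COMPARE_OP bool(<) → 2 vs 4 = True. Stack: [True]
POP_JUMP_IF_FALSE → pop True; no jump. Stack: []
LOAD_FAST v → push -10. Stack: [-10]
LOAD_CONST → push 7. Stack: [-10, 7]
BINARY_OP - → -10 - 7 = -17. Stack: [-17]
STORE_FAST v → v=-17. Stack: []
LOAD_FAST i → push 2. Stack: [2]
LOAD_CONST → push 1. Stack: [2, 1]
BINARY_OP + → 2 + 1 = 3. Stack: [3]
STORE_FAST i → i=3. Stack: []
LOAD_FAST i → push 3. Stack: [3]
LOAD_CONST → push 4. Stack: [3, 4]
COMPARE_OP bool(<) → 3 vs 4 = True. Stack: [True]
POP_JUMP_IF_FALSE → pop True; no jump. Stack: []
LOAD_FAST v → push -17. Stack: [-17]
LOAD_CONST → push 7. Stack: [-17, 7]
BINARY_OP - → -17 - 7 = -24. Stack: [-24]
STORE_FAST v → v=-24. Stack: []
LOAD_FAST i → push 3. Stack: [3]
LOAD_CONST → push 1. Stack: [3, 1]
BINARY_OP + → 3 + 1 = 4. Stack: [4]
STORE_FAST i → i=4. Stack: []
LOAD_FAST i → push 4. Stack: [4]
LOAD_CONST → push 4. Stack: [4, 4]
COMPARE_OP bool(<) → 4 vs 4 = False. Stack: [False]
POP_JUMP_IF_FALSE → pop False; jump. Stack: []
LOAD_FAST v → push -24. Stack: [-24]
RETURN_VALUE → return -24.

-24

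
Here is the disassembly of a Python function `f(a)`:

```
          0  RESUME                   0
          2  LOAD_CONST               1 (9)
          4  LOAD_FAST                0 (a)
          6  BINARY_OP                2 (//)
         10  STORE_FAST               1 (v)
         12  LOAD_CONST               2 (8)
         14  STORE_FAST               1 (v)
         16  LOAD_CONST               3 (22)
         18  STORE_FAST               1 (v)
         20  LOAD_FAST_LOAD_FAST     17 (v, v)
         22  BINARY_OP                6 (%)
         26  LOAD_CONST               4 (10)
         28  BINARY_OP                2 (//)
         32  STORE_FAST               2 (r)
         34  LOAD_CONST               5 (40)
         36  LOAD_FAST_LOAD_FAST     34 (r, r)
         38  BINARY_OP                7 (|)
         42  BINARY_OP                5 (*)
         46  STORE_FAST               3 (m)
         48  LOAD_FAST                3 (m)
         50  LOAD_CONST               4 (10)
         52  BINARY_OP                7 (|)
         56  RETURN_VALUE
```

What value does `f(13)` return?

LOAD_CONST → push 9. Stack: [9]
LOAD_FAST a → push 13. Stack: [9, 13]
BINARY_OP // → 9 // 13 = 0. Stack: [0]
STORE_FAST v → v=0. Stack: []
LOAD_CONST → push 8. Stack: [8]
STORE_FAST v → v=8. Stack: []
LOAD_CONST → push 22. Stack: [22]
STORE_FAST v → v=22. Stack: []
LOAD_FAST_LOAD_FAST v,v → push 22,22. Stack: [22, 22]
BINARY_OP % → 22 % 22 = 0. Stack: [0]
LOAD_CONST → push 10. Stack: [0, 10]
BINARY_OP // → 0 // 10 = 0. Stack: [0]
STORE_FAST r → r=0. Stack: []
LOAD_CONST → push 40. Stack: [40]
LOAD_FAST_LOAD_FAST r,r → push 0,0. Stack: [40, 0, 0]
BINARY_OP | → 0 | 0 = 0. Stack: [40, 0]
BINARY_OP * → 40 * 0 = 0. Stack: [0]
STORE_FAST m → m=0. Stack: []
LOAD_FAST m → push 0. Stack: [0]
LOAD_CONST → push 10. Stack: [0, 10]
BINARY_OP | → 0 | 10 = 10. Stack: [10]
RETURN_VALUE → return 10.

10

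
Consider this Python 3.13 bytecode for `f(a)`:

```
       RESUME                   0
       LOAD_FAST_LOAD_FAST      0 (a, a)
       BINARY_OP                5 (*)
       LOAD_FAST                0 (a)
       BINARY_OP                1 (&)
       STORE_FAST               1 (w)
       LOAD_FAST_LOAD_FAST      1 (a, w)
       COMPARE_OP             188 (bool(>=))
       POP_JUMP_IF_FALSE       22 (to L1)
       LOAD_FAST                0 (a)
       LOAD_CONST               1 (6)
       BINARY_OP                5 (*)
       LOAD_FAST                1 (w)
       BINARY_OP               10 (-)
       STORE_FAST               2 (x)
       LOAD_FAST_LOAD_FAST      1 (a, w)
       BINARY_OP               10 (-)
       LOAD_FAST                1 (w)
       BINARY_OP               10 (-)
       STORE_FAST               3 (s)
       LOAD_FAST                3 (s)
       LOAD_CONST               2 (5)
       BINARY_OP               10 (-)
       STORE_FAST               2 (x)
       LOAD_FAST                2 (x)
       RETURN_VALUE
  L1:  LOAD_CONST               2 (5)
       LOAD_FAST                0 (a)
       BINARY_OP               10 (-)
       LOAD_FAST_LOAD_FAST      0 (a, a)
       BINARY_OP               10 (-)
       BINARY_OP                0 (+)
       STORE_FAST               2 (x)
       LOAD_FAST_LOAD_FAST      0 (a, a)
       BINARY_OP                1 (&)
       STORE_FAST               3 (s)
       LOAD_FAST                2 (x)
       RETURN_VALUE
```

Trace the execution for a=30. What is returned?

LOAD_FAST_LOAD_FAST a,a → push 30,30. Stack: [30, 30]
BINARY_OP * → 30 * 30 = 900. Stack: [900]
LOAD_FAST a → push 30. Stack: [900, 30]
BINARY_OP & → 900 & 30 = 4. Stack: [4]
STORE_FAST w → w=4. Stack: []
LOAD_FAST_LOAD_FAST a,w → push 30,4. Stack: [30, 4]
COMPARE_OP bool(>=) → 30 vs 4 = True. Stack: [True]
POP_JUMP_IF_FALSE → pop True; no jump. Stack: []
LOAD_FAST a → push 30. Stack: [30]
LOAD_CONST → push 6. Stack: [30, 6]
BINARY_OP * → 30 * 6 = 180. Stack: [180]
LOAD_FAST w → push 4. Stack: [180, 4]
BINARY_OP - → 180 - 4 = 176. Stack: [176]
STORE_FAST x → x=176. Stack: []
LOAD_FAST_LOAD_FAST a,w → push 30,4. Stack: [30, 4]
BINARY_OP - → 30 - 4 = 26. Stack: [26]
LOAD_FAST w → push 4. Stack: [26, 4]
BINARY_OP - → 26 - 4 = 22. Stack: [22]
STORE_FAST s → s=22. Stack: []
LOAD_FAST s → push 22. Stack: [22]
LOAD_CONST → push 5. Stack: [22, 5]
BINARY_OP - → 22 - 5 = 17. Stack: [17]
STORE_FAST x → x=17. Stack: []
LOAD_FAST x → push 17. Stack: [17]
RETURN_VALUE → return 17.

17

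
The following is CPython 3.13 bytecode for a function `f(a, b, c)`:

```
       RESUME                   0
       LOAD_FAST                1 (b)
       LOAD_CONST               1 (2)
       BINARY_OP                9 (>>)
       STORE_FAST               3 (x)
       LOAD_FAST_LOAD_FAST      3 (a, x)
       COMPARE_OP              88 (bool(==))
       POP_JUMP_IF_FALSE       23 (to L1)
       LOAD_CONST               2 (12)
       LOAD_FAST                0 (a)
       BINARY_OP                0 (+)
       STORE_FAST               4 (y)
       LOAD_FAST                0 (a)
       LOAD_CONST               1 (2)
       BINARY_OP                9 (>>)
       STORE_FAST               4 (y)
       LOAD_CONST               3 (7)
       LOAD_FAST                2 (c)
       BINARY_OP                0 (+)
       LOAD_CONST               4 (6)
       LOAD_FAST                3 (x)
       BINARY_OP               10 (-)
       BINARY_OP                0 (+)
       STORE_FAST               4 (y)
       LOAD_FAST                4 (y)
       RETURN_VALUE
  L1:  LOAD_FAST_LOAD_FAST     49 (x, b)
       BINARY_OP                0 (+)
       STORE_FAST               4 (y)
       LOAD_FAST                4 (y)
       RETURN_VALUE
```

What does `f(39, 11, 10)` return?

13

LOAD_FAST b → push 11. Stack: [11]
LOAD_CONST → push 2. Stack: [11, 2]
BINARY_OP >> → 11 >> 2 = 2. Stack: [2]
STORE_FAST x → x=2. Stack: []
LOAD_FAST_LOAD_FAST a,x → push 39,2. Stack: [39, 2]
COMPARE_OP bool(==) → 39 vs 2 = False. Stack: [False]
POP_JUMP_IF_FALSE → pop False; jump. Stack: []
LOAD_FAST_LOAD_FAST x,b → push 2,11. Stack: [2, 11]
BINARY_OP + → 2 + 11 = 13. Stack: [13]
STORE_FAST y → y=13. Stack: []
LOAD_FAST y → push 13. Stack: [13]
RETURN_VALUE → return 13.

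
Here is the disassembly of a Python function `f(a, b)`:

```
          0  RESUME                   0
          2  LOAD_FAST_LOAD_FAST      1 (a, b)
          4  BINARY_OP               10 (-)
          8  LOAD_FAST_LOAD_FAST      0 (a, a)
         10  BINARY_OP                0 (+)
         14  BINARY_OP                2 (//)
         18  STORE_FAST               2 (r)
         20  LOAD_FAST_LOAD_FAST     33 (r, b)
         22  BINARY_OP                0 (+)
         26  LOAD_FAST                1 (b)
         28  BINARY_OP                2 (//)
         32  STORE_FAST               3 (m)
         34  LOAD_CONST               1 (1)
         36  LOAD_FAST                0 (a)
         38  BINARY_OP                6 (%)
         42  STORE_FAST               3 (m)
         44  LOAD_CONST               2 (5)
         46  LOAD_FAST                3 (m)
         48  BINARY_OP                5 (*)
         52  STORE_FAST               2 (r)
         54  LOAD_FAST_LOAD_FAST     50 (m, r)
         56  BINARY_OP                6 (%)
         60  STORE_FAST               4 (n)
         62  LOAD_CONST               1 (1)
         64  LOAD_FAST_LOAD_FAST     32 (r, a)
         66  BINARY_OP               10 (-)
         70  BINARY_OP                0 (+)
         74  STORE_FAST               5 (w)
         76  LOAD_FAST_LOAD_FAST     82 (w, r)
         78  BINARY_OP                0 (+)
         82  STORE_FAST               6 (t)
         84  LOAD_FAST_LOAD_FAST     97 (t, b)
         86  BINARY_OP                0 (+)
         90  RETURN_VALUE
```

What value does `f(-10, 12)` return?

LOAD_FAST_LOAD_FAST a,b → push -10,12. Stack: [-10, 12]
BINARY_OP - → -10 - 12 = -22. Stack: [-22]
LOAD_FAST_LOAD_FAST a,a → push -10,-10. Stack: [-22, -10, -10]
BINARY_OP + → -10 + -10 = -20. Stack: [-22, -20]
BINARY_OP // → -22 // -20 = 1. Stack: [1]
STORE_FAST r → r=1. Stack: []
LOAD_FAST_LOAD_FAST r,b → push 1,12. Stack: [1, 12]
BINARY_OP + → 1 + 12 = 13. Stack: [13]
LOAD_FAST b → push 12. Stack: [13, 12]
BINARY_OP // → 13 // 12 = 1. Stack: [1]
STORE_FAST m → m=1. Stack: []
LOAD_CONST → push 1. Stack: [1]
LOAD_FAST a → push -10. Stack: [1, -10]
BINARY_OP % → 1 % -10 = -9. Stack: [-9]
STORE_FAST m → m=-9. Stack: []
LOAD_CONST → push 5. Stack: [5]
LOAD_FAST m → push -9. Stack: [5, -9]
BINARY_OP * → 5 * -9 = -45. Stack: [-45]
STORE_FAST r → r=-45. Stack: []
LOAD_FAST_LOAD_FAST m,r → push -9,-45. Stack: [-9, -45]
BINARY_OP % → -9 % -45 = -9. Stack: [-9]
STORE_FAST n → n=-9. Stack: []
LOAD_CONST → push 1. Stack: [1]
LOAD_FAST_LOAD_FAST r,a → push -45,-10. Stack: [1, -45, -10]
BINARY_OP - → -45 - -10 = -35. Stack: [1, -35]
BINARY_OP + → 1 + -35 = -34. Stack: [-34]
STORE_FAST w → w=-34. Stack: []
LOAD_FAST_LOAD_FAST w,r → push -34,-45. Stack: [-34, -45]
BINARY_OP + → -34 + -45 = -79. Stack: [-79]
STORE_FAST t → t=-79. Stack: []
LOAD_FAST_LOAD_FAST t,b → push -79,12. Stack: [-79, 12]
BINARY_OP + → -79 + 12 = -67. Stack: [-67]
RETURN_VALUE → return -67.

-67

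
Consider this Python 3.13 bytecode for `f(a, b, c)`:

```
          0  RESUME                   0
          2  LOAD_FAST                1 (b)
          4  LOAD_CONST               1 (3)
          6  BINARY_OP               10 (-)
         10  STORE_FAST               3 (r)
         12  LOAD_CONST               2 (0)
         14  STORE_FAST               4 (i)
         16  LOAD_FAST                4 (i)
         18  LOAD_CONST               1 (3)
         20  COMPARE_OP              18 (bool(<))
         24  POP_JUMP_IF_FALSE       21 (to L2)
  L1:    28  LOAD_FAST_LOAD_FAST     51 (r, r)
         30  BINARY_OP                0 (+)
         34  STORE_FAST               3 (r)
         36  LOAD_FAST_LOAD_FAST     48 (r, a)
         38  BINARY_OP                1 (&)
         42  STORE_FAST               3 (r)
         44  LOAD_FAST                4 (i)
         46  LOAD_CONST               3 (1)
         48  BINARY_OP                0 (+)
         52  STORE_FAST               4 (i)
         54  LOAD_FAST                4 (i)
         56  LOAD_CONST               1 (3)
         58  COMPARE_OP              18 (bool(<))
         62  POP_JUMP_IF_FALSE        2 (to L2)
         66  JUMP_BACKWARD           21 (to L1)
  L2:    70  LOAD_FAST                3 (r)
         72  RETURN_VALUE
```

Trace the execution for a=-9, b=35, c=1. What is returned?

256

LOAD_FAST b → push 35. Stack: [35]
LOAD_CONST → push 3. Stack: [35, 3]
BINARY_OP - → 35 - 3 = 32. Stack: [32]
STORE_FAST r → r=32. Stack: []
LOAD_CONST → push 0. Stack: [0]
STORE_FAST i → i=0. Stack: []
LOAD_FAST i → push 0. Stack: [0]
LOAD_CONST → push 3. Stack: [0, 3]
COMPARE_OP bool(<) → 0 vs 3 = True. Stack: [True]
POP_JUMP_IF_FALSE → pop True; no jump. Stack: []
LOAD_FAST_LOAD_FAST r,r → push 32,32. Stack: [32, 32]
BINARY_OP + → 32 + 32 = 64. Stack: [64]
STORE_FAST r → r=64. Stack: []
LOAD_FAST_LOAD_FAST r,a → push 64,-9. Stack: [64, -9]
BINARY_OP & → 64 & -9 = 64. Stack: [64]
STORE_FAST r → r=64. Stack: []
LOAD_FAST i → push 0. Stack: [0]
LOAD_CONST → push 1. Stack: [0, 1]
BINARY_OP + → 0 + 1 = 1. Stack: [1]
STORE_FAST i → i=1. Stack: []
LOAD_FAST i → push 1. Stack: [1]
LOAD_CONST → push 3. Stack: [1, 3]
COMPARE_OP bool(<) → 1 vs 3 = True. Stack: [True]
POP_JUMP_IF_FALSE → pop True; no jump. Stack: []
LOAD_FAST_LOAD_FAST r,r → push 64,64. Stack: [64, 64]
BINARY_OP + → 64 + 64 = 128. Stack: [128]
STORE_FAST r → r=128. Stack: []
LOAD_FAST_LOAD_FAST r,a → push 128,-9. Stack: [128, -9]
BINARY_OP & → 128 & -9 = 128. Stack: [128]
STORE_FAST r → r=128. Stack: []
LOAD_FAST i → push 1. Stack: [1]
LOAD_CONST → push 1. Stack: [1, 1]
BINARY_OP + → 1 + 1 = 2. Stack: [2]
STORE_FAST i → i=2. Stack: []
LOAD_FAST i → push 2. Stack: [2]
LOAD_CONST → push 3. Stack: [2, 3]
COMPARE_OP bool(<) → 2 vs 3 = True. Stack: [True]
POP_JUMP_IF_FALSE → pop True; no jump. Stack: []
LOAD_FAST_LOAD_FAST r,r → push 128,128. Stack: [128, 128]
BINARY_OP + → 128 + 128 = 256. Stack: [256]
STORE_FAST r → r=256. Stack: []
LOAD_FAST_LOAD_FAST r,a → push 256,-9. Stack: [256, -9]
BINARY_OP & → 256 & -9 = 256. Stack: [256]
STORE_FAST r → r=256. Stack: []
LOAD_FAST i → push 2. Stack: [2]
LOAD_CONST → push 1. Stack: [2, 1]
BINARY_OP + → 2 + 1 = 3. Stack: [3]
STORE_FAST i → i=3. Stack: []
LOAD_FAST i → push 3. Stack: [3]
LOAD_CONST → push 3. Stack: [3, 3]
COMPARE_OP bool(<) → 3 vs 3 = False. Stack: [False]
POP_JUMP_IF_FALSE → pop False; jump. Stack: []
LOAD_FAST r → push 256. Stack: [256]
RETURN_VALUE → return 256.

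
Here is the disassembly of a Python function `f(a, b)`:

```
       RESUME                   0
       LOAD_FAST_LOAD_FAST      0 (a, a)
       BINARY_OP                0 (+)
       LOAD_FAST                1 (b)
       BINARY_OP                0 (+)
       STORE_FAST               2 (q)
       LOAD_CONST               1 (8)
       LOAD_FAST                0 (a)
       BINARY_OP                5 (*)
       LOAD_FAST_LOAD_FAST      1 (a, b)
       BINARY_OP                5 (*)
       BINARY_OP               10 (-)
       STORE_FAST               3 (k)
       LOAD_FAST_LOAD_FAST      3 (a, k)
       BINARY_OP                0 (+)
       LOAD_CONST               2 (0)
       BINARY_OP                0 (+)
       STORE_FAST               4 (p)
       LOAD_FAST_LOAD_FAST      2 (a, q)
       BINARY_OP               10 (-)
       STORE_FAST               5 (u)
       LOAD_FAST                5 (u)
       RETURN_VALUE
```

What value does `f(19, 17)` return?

-36

LOAD_FAST_LOAD_FAST a,a → push 19,19. Stack: [19, 19]
BINARY_OP + → 19 + 19 = 38. Stack: [38]
LOAD_FAST b → push 17. Stack: [38, 17]
BINARY_OP + → 38 + 17 = 55. Stack: [55]
STORE_FAST q → q=55. Stack: []
LOAD_CONST → push 8. Stack: [8]
LOAD_FAST a → push 19. Stack: [8, 19]
BINARY_OP * → 8 * 19 = 152. Stack: [152]
LOAD_FAST_LOAD_FAST a,b → push 19,17. Stack: [152, 19, 17]
BINARY_OP * → 19 * 17 = 323. Stack: [152, 323]
BINARY_OP - → 152 - 323 = -171. Stack: [-171]
STORE_FAST k → k=-171. Stack: []
LOAD_FAST_LOAD_FAST a,k → push 19,-171. Stack: [19, -171]
BINARY_OP + → 19 + -171 = -152. Stack: [-152]
LOAD_CONST → push 0. Stack: [-152, 0]
BINARY_OP + → -152 + 0 = -152. Stack: [-152]
STORE_FAST p → p=-152. Stack: []
LOAD_FAST_LOAD_FAST a,q → push 19,55. Stack: [19, 55]
BINARY_OP - → 19 - 55 = -36. Stack: [-36]
STORE_FAST u → u=-36. Stack: []
LOAD_FAST u → push -36. Stack: [-36]
RETURN_VALUE → return -36.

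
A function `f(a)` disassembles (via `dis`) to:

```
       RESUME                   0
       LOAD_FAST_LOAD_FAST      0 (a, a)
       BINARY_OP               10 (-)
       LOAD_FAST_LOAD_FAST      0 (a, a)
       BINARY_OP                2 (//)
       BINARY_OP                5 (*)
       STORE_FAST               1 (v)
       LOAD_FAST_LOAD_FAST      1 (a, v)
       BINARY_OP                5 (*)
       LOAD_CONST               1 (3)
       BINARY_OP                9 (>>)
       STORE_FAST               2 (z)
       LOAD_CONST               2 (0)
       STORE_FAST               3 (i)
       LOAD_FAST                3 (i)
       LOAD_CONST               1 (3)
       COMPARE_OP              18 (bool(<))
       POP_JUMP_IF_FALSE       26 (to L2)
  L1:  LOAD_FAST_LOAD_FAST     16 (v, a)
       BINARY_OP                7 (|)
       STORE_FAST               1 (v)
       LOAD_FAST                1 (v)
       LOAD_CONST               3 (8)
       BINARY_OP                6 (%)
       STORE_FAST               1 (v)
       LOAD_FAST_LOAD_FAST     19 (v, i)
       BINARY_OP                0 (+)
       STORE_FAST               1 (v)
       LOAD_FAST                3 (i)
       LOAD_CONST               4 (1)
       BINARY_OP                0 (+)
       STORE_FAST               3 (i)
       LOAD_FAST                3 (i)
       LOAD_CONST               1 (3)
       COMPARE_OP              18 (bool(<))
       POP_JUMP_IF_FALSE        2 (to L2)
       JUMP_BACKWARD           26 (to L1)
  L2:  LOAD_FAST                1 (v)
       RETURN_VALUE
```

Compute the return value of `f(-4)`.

7

LOAD_FAST_LOAD_FAST a,a → push -4,-4
BINARY_OP - → -4 - -4 = 0
LOAD_FAST_LOAD_FAST a,a → push -4,-4
BINARY_OP // → -4 // -4 = 1
BINARY_OP * → 0 * 1 = 0
STORE_FAST v → v=0
LOAD_FAST_LOAD_FAST a,v → push -4,0
BINARY_OP * → -4 * 0 = 0
LOAD_CONST → push 3
BINARY_OP >> → 0 >> 3 = 0
STORE_FAST z → z=0
LOAD_CONST → push 0
STORE_FAST i → i=0
LOAD_FAST i → push 0
LOAD_CONST → push 3
COMPARE_OP bool(<) → 0 vs 3 = True
POP_JUMP_IF_FALSE → pop True; no jump
LOAD_FAST_LOAD_FAST v,a → push 0,-4
BINARY_OP | → 0 | -4 = -4
STORE_FAST v → v=-4
LOAD_FAST v → push -4
LOAD_CONST → push 8
BINARY_OP % → -4 % 8 = 4
STORE_FAST v → v=4
LOAD_FAST_LOAD_FAST v,i → push 4,0
BINARY_OP + → 4 + 0 = 4
STORE_FAST v → v=4
LOAD_FAST i → push 0
LOAD_CONST → push 1
BINARY_OP + → 0 + 1 = 1
STORE_FAST i → i=1
LOAD_FAST i → push 1
LOAD_CONST → push 3
COMPARE_OP bool(<) → 1 vs 3 = True
POP_JUMP_IF_FALSE → pop True; no jump
LOAD_FAST_LOAD_FAST v,a → push 4,-4
BINARY_OP | → 4 | -4 = -4
STORE_FAST v → v=-4
LOAD_FAST v → push -4
LOAD_CONST → push 8
BINARY_OP % → -4 % 8 = 4
STORE_FAST v → v=4
LOAD_FAST_LOAD_FAST v,i → push 4,1
BINARY_OP + → 4 + 1 = 5
STORE_FAST v → v=5
LOAD_FAST i → push 1
LOAD_CONST → push 1
BINARY_OP + → 1 + 1 = 2
STORE_FAST i → i=2
LOAD_FAST i → push 2
LOAD_CONST → push 3
COMPARE_OP bool(<) → 2 vs 3 = True
POP_JUMP_IF_FALSE → pop True; no jump
LOAD_FAST_LOAD_FAST v,a → push 5,-4
BINARY_OP | → 5 | -4 = -3
STORE_FAST v → v=-3
LOAD_FAST v → push -3
LOAD_CONST → push 8
BINARY_OP % → -3 % 8 = 5
STORE_FAST v → v=5
LOAD_FAST_LOAD_FAST v,i → push 5,2
BINARY_OP + → 5 + 2 = 7
STORE_FAST v → v=7
LOAD_FAST i → push 2
LOAD_CONST → push 1
BINARY_OP + → 2 + 1 = 3
STORE_FAST i → i=3
LOAD_FAST i → push 3
LOAD_CONST → push 3
COMPARE_OP bool(<) → 3 vs 3 = False
POP_JUMP_IF_FALSE → pop False; jump
LOAD_FAST v → push 7
RETURN_VALUE → return 7.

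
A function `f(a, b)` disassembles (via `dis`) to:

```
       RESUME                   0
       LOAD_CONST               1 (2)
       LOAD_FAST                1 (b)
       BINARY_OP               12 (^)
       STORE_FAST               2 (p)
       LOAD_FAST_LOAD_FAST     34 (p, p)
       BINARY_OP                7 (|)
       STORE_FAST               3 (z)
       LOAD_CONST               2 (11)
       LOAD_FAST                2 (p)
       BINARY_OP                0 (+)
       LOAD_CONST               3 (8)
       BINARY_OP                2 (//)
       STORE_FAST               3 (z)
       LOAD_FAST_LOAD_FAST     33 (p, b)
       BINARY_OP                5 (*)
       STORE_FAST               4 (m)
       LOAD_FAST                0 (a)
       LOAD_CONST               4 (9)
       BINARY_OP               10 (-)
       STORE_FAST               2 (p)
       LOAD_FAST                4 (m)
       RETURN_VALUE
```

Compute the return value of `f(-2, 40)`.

LOAD_CONST → push 2. Stack: [2]
LOAD_FAST b → push 40. Stack: [2, 40]
BINARY_OP ^ → 2 ^ 40 = 42. Stack: [42]
STORE_FAST p → p=42. Stack: []
LOAD_FAST_LOAD_FAST p,p → push 42,42. Stack: [42, 42]
BINARY_OP | → 42 | 42 = 42. Stack: [42]
STORE_FAST z → z=42. Stack: []
LOAD_CONST → push 11. Stack: [11]
LOAD_FAST p → push 42. Stack: [11, 42]
BINARY_OP + → 11 + 42 = 53. Stack: [53]
LOAD_CONST → push 8. Stack: [53, 8]
BINARY_OP // → 53 // 8 = 6. Stack: [6]
STORE_FAST z → z=6. Stack: []
LOAD_FAST_LOAD_FAST p,b → push 42,40. Stack: [42, 40]
BINARY_OP * → 42 * 40 = 1680. Stack: [1680]
STORE_FAST m → m=1680. Stack: []
LOAD_FAST a → push -2. Stack: [-2]
LOAD_CONST → push 9. Stack: [-2, 9]
BINARY_OP - → -2 - 9 = -11. Stack: [-11]
STORE_FAST p → p=-11. Stack: []
LOAD_FAST m → push 1680. Stack: [1680]
RETURN_VALUE → return 1680.

1680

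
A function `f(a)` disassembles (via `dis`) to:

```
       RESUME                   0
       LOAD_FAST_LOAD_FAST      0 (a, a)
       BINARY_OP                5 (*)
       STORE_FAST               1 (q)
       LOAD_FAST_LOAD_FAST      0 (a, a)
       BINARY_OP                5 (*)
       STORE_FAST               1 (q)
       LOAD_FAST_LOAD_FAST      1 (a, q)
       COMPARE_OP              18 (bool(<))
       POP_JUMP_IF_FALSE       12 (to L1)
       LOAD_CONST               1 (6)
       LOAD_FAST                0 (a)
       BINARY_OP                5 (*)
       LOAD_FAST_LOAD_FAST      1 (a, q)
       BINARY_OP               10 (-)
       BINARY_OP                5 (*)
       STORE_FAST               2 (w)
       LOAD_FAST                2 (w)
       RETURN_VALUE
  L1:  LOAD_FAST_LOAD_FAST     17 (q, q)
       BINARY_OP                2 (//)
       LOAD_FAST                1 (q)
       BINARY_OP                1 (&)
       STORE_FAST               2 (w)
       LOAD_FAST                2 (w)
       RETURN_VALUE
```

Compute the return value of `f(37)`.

LOAD_FAST_LOAD_FAST a,a → push 37,37. Stack: [37, 37]
BINARY_OP * → 37 * 37 = 1369. Stack: [1369]
STORE_FAST q → q=1369. Stack: []
LOAD_FAST_LOAD_FAST a,a → push 37,37. Stack: [37, 37]
BINARY_OP * → 37 * 37 = 1369. Stack: [1369]
STORE_FAST q → q=1369. Stack: []
LOAD_FAST_LOAD_FAST a,q → push 37,1369. Stack: [37, 1369]
COMPARE_OP bool(<) → 37 vs 1369 = True. Stack: [True]
POP_JUMP_IF_FALSE → pop True; no jump. Stack: []
LOAD_CONST → push 6. Stack: [6]
LOAD_FAST a → push 37. Stack: [6, 37]
BINARY_OP * → 6 * 37 = 222. Stack: [222]
LOAD_FAST_LOAD_FAST a,q → push 37,1369. Stack: [222, 37, 1369]
BINARY_OP - → 37 - 1369 = -1332. Stack: [222, -1332]
BINARY_OP * → 222 * -1332 = -295704. Stack: [-295704]
STORE_FAST w → w=-295704. Stack: []
LOAD_FAST w → push -295704. Stack: [-295704]
RETURN_VALUE → return -295704.

-295704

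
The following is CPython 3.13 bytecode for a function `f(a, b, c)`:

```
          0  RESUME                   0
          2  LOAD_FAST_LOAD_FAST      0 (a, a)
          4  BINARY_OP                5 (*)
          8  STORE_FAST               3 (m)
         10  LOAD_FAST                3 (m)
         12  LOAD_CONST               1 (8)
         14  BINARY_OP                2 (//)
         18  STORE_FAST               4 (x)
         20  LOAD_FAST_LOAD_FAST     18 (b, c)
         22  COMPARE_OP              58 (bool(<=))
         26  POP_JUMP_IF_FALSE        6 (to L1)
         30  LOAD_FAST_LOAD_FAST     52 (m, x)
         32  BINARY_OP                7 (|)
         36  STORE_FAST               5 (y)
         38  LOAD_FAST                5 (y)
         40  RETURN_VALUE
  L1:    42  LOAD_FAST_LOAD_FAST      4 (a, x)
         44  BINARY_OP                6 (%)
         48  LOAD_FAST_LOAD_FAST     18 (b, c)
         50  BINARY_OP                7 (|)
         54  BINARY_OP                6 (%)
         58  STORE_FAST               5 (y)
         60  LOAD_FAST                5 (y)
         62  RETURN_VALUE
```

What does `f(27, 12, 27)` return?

LOAD_FAST_LOAD_FAST a,a → push 27,27. Stack: [27, 27]
BINARY_OP * → 27 * 27 = 729. Stack: [729]
STORE_FAST m → m=729. Stack: []
LOAD_FAST m → push 729. Stack: [729]
LOAD_CONST → push 8. Stack: [729, 8]
BINARY_OP // → 729 // 8 = 91. Stack: [91]
STORE_FAST x → x=91. Stack: []
LOAD_FAST_LOAD_FAST b,c → push 12,27. Stack: [12, 27]
COMPARE_OP bool(<=) → 12 vs 27 = True. Stack: [True]
POP_JUMP_IF_FALSE → pop True; no jump. Stack: []
LOAD_FAST_LOAD_FAST m,x → push 729,91. Stack: [729, 91]
BINARY_OP | → 729 | 91 = 731. Stack: [731]
STORE_FAST y → y=731. Stack: []
LOAD_FAST y → push 731. Stack: [731]
RETURN_VALUE → return 731.

731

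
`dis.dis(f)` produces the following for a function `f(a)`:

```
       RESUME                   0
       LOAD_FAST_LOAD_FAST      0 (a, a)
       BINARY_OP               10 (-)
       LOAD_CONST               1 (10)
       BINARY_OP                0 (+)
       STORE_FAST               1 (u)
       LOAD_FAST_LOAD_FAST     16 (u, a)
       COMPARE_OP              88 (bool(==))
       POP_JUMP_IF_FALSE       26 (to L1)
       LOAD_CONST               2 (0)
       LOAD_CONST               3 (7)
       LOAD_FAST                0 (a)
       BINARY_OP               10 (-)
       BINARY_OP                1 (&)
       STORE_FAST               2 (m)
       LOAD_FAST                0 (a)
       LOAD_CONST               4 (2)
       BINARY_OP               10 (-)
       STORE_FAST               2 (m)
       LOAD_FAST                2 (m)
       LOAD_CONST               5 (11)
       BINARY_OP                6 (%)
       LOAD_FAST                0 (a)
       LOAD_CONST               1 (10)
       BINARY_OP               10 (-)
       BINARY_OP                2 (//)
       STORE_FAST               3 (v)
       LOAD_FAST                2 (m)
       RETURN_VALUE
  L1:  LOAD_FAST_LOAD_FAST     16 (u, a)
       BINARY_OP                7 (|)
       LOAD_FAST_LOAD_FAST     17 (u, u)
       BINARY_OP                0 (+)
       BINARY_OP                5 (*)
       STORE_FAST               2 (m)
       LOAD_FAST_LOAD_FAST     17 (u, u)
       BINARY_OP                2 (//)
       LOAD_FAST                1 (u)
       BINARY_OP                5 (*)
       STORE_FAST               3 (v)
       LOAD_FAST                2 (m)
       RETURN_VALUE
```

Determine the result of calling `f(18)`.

LOAD_FAST_LOAD_FAST a,a → push 18,18. Stack: [18, 18]
BINARY_OP - → 18 - 18 = 0. Stack: [0]
LOAD_CONST → push 10. Stack: [0, 10]
BINARY_OP + → 0 + 10 = 10. Stack: [10]
STORE_FAST u → u=10. Stack: []
LOAD_FAST_LOAD_FAST u,a → push 10,18. Stack: [10, 18]
COMPARE_OP bool(==) → 10 vs 18 = False. Stack: [False]
POP_JUMP_IF_FALSE → pop False; jump. Stack: []
LOAD_FAST_LOAD_FAST u,a → push 10,18. Stack: [10, 18]
BINARY_OP | → 10 | 18 = 26. Stack: [26]
LOAD_FAST_LOAD_FAST u,u → push 10,10. Stack: [26, 10, 10]
BINARY_OP + → 10 + 10 = 20. Stack: [26, 20]
BINARY_OP * → 26 * 20 = 520. Stack: [520]
STORE_FAST m → m=520. Stack: []
LOAD_FAST_LOAD_FAST u,u → push 10,10. Stack: [10, 10]
BINARY_OP // → 10 // 10 = 1. Stack: [1]
LOAD_FAST u → push 10. Stack: [1, 10]
BINARY_OP * → 1 * 10 = 10. Stack: [10]
STORE_FAST v → v=10. Stack: []
LOAD_FAST m → push 520. Stack: [520]
RETURN_VALUE → return 520.

520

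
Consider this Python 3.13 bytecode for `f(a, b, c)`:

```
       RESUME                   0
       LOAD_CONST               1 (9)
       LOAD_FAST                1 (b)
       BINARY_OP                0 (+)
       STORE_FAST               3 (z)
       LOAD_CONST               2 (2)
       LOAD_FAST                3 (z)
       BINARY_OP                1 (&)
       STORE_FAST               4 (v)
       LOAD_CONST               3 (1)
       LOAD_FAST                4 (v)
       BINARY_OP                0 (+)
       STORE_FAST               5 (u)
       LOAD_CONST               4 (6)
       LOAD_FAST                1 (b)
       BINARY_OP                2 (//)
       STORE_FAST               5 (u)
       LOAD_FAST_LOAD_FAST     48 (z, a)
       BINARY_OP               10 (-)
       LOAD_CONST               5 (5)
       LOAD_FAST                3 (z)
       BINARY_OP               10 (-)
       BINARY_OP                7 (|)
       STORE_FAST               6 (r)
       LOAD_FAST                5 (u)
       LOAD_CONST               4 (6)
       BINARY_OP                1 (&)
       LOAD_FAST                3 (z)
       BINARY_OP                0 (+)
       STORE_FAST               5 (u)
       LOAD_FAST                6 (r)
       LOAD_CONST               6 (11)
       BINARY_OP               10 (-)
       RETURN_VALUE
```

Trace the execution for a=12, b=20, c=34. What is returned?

LOAD_CONST → push 9. Stack: [9]
LOAD_FAST b → push 20. Stack: [9, 20]
BINARY_OP + → 9 + 20 = 29. Stack: [29]
STORE_FAST z → z=29. Stack: []
LOAD_CONST → push 2. Stack: [2]
LOAD_FAST z → push 29. Stack: [2, 29]
BINARY_OP & → 2 & 29 = 0. Stack: [0]
STORE_FAST v → v=0. Stack: []
LOAD_CONST → push 1. Stack: [1]
LOAD_FAST v → push 0. Stack: [1, 0]
BINARY_OP + → 1 + 0 = 1. Stack: [1]
STORE_FAST u → u=1. Stack: []
LOAD_CONST → push 6. Stack: [6]
LOAD_FAST b → push 20. Stack: [6, 20]
BINARY_OP // → 6 // 20 = 0. Stack: [0]
STORE_FAST u → u=0. Stack: []
LOAD_FAST_LOAD_FAST z,a → push 29,12. Stack: [29, 12]
BINARY_OP - → 29 - 12 = 17. Stack: [17]
LOAD_CONST → push 5. Stack: [17, 5]
LOAD_FAST z → push 29. Stack: [17, 5, 29]
BINARY_OP - → 5 - 29 = -24. Stack: [17, -24]
BINARY_OP | → 17 | -24 = -7. Stack: [-7]
STORE_FAST r → r=-7. Stack: []
LOAD_FAST u → push 0. Stack: [0]
LOAD_CONST → push 6. Stack: [0, 6]
BINARY_OP & → 0 & 6 = 0. Stack: [0]
LOAD_FAST z → push 29. Stack: [0, 29]
BINARY_OP + → 0 + 29 = 29. Stack: [29]
STORE_FAST u → u=29. Stack: []
LOAD_FAST r → push -7. Stack: [-7]
LOAD_CONST → push 11. Stack: [-7, 11]
BINARY_OP - → -7 - 11 = -18. Stack: [-18]
RETURN_VALUE → return -18.

-18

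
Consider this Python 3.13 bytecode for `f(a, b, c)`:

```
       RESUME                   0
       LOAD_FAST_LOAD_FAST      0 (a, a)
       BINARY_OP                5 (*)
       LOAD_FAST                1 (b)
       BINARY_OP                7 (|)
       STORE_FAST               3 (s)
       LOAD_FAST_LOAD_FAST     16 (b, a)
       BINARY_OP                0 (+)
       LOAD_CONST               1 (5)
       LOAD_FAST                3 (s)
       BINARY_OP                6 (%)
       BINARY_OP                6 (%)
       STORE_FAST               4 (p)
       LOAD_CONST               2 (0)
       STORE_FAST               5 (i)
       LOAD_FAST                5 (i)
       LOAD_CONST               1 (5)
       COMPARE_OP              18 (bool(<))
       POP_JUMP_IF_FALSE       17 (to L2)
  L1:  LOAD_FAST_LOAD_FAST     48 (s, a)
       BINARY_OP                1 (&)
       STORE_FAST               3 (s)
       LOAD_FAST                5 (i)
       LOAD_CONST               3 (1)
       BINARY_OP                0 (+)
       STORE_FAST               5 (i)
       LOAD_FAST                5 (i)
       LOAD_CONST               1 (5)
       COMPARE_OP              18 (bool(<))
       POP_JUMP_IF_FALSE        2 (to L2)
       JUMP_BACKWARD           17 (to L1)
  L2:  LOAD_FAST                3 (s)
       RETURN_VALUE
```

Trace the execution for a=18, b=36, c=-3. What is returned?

0

LOAD_FAST_LOAD_FAST a,a → push 18,18
BINARY_OP * → 18 * 18 = 324
LOAD_FAST b → push 36
BINARY_OP | → 324 | 36 = 356
STORE_FAST s → s=356
LOAD_FAST_LOAD_FAST b,a → push 36,18
BINARY_OP + → 36 + 18 = 54
LOAD_CONST → push 5
LOAD_FAST s → push 356
BINARY_OP % → 5 % 356 = 5
BINARY_OP % → 54 % 5 = 4
STORE_FAST p → p=4
LOAD_CONST → push 0
STORE_FAST i → i=0
LOAD_FAST i → push 0
LOAD_CONST → push 5
COMPARE_OP bool(<) → 0 vs 5 = True
POP_JUMP_IF_FALSE → pop True; no jump
LOAD_FAST_LOAD_FAST s,a → push 356,18
BINARY_OP & → 356 & 18 = 0
STORE_FAST s → s=0
LOAD_FAST i → push 0
LOAD_CONST → push 1
BINARY_OP + → 0 + 1 = 1
STORE_FAST i → i=1
LOAD_FAST i → push 1
LOAD_CONST → push 5
COMPARE_OP bool(<) → 1 vs 5 = True
POP_JUMP_IF_FALSE → pop True; no jump
LOAD_FAST_LOAD_FAST s,a → push 0,18
BINARY_OP & → 0 & 18 = 0
STORE_FAST s → s=0
LOAD_FAST i → push 1
LOAD_CONST → push 1
BINARY_OP + → 1 + 1 = 2
STORE_FAST i → i=2
LOAD_FAST i → push 2
LOAD_CONST → push 5
COMPARE_OP bool(<) → 2 vs 5 = True
POP_JUMP_IF_FALSE → pop True; no jump
LOAD_FAST_LOAD_FAST s,a → push 0,18
BINARY_OP & → 0 & 18 = 0
STORE_FAST s → s=0
LOAD_FAST i → push 2
LOAD_CONST → push 1
BINARY_OP + → 2 + 1 = 3
STORE_FAST i → i=3
LOAD_FAST i → push 3
LOAD_CONST → push 5
COMPARE_OP bool(<) → 3 vs 5 = True
POP_JUMP_IF_FALSE → pop True; no jump
LOAD_FAST_LOAD_FAST s,a → push 0,18
BINARY_OP & → 0 & 18 = 0
STORE_FAST s → s=0
LOAD_FAST i → push 3
LOAD_CONST → push 1
BINARY_OP + → 3 + 1 = 4
STORE_FAST i → i=4
LOAD_FAST i → push 4
LOAD_CONST → push 5
COMPARE_OP bool(<) → 4 vs 5 = True
POP_JUMP_IF_FALSE → pop True; no jump
LOAD_FAST_LOAD_FAST s,a → push 0,18
BINARY_OP & → 0 & 18 = 0
STORE_FAST s → s=0
LOAD_FAST i → push 4
LOAD_CONST → push 1
BINARY_OP + → 4 + 1 = 5
STORE_FAST i → i=5
LOAD_FAST i → push 5
LOAD_CONST → push 5
COMPARE_OP bool(<) → 5 vs 5 = False
POP_JUMP_IF_FALSE → pop False; jump
LOAD_FAST s → push 0
RETURN_VALUE → return 0.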